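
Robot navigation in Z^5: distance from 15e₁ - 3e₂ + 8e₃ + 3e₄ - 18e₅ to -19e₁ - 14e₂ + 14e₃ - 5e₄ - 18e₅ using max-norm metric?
34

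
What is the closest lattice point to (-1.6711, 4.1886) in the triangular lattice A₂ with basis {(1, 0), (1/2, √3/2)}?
(-1.5, 4.33)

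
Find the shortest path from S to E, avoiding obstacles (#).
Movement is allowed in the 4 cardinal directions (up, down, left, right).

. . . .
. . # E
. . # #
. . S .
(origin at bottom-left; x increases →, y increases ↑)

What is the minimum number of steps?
7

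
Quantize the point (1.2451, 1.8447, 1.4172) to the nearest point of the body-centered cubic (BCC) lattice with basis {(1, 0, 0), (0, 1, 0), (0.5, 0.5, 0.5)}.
(1.5, 1.5, 1.5)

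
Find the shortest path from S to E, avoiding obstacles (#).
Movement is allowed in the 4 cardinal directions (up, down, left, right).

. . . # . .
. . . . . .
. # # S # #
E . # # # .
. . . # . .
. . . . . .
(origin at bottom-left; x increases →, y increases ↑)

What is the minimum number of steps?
6
(one shortest path: (3, 3) → (3, 4) → (2, 4) → (1, 4) → (0, 4) → (0, 3) → (0, 2))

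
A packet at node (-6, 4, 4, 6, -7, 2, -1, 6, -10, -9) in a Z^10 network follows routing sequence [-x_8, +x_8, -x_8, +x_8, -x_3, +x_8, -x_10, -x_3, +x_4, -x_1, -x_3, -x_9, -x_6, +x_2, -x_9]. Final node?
(-7, 5, 1, 7, -7, 1, -1, 7, -12, -10)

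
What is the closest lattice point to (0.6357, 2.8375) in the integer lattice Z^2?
(1, 3)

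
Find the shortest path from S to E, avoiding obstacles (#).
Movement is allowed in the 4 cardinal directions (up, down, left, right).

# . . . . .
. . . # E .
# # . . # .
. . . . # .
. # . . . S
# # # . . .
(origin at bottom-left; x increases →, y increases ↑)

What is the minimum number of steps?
4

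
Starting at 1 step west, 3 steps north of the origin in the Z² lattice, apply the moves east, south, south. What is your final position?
(0, 1)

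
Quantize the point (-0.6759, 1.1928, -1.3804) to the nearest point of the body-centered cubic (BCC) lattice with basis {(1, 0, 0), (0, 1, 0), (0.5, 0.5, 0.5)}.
(-0.5, 1.5, -1.5)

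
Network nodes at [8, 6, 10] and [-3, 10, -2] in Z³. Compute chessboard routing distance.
12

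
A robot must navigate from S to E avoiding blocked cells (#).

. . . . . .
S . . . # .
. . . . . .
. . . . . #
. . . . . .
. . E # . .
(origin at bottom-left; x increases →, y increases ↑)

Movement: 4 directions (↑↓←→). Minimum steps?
6
(one shortest path: (0, 4) → (1, 4) → (2, 4) → (2, 3) → (2, 2) → (2, 1) → (2, 0))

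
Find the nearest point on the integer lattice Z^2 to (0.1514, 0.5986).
(0, 1)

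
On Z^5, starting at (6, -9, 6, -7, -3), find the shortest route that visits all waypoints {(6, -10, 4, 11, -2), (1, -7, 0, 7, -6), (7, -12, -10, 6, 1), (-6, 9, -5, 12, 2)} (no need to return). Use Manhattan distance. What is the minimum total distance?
117
(one optimal route: (6, -9, 6, -7, -3) → (6, -10, 4, 11, -2) → (1, -7, 0, 7, -6) → (7, -12, -10, 6, 1) → (-6, 9, -5, 12, 2))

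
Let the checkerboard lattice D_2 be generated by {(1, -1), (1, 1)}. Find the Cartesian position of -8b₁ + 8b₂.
(0, 16)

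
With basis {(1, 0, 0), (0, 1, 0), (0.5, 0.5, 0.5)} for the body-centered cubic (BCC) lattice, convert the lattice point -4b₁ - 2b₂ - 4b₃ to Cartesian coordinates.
(-6, -4, -2)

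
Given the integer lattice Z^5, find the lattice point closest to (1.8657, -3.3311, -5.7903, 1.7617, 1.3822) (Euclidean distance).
(2, -3, -6, 2, 1)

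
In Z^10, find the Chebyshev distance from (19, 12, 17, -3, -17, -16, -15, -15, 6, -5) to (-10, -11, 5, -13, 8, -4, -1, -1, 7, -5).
29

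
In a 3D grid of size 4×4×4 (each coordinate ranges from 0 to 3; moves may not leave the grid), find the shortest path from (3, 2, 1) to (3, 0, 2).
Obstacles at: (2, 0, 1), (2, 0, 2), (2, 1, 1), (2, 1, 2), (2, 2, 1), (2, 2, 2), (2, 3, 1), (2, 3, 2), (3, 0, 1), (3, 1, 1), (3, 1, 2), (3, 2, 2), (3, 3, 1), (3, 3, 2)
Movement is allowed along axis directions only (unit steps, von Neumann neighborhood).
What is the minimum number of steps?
11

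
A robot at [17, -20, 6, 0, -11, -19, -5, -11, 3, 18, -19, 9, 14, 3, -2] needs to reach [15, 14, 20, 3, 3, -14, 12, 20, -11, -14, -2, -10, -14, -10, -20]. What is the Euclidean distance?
77.3499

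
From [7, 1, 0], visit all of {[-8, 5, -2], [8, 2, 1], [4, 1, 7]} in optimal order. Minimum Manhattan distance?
39
(one optimal route: (7, 1, 0) → (8, 2, 1) → (4, 1, 7) → (-8, 5, -2))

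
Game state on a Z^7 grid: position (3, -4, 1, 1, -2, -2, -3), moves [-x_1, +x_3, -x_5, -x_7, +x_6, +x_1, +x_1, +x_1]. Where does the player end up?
(5, -4, 2, 1, -3, -1, -4)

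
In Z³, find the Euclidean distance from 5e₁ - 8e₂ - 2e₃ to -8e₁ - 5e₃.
15.5563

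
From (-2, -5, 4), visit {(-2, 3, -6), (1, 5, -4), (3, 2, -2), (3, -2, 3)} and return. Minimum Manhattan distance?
50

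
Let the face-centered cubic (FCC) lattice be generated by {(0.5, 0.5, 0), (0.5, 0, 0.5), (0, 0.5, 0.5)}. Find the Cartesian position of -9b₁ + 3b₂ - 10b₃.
(-3, -9.5, -3.5)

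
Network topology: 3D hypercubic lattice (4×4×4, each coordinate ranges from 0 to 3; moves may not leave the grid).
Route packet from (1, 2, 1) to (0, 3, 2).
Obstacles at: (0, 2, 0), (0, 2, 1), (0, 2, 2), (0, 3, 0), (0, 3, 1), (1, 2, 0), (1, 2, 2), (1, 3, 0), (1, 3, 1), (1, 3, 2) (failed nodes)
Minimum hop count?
7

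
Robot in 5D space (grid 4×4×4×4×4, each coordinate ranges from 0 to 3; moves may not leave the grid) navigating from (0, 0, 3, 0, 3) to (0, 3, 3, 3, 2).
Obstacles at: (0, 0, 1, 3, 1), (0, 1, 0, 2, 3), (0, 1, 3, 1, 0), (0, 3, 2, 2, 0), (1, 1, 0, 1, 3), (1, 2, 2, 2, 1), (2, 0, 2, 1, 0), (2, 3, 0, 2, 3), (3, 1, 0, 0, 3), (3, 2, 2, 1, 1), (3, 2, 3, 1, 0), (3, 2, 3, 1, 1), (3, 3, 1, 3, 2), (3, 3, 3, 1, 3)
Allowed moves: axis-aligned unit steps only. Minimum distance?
7
(one shortest path: (0, 0, 3, 0, 3) → (0, 1, 3, 0, 3) → (0, 2, 3, 0, 3) → (0, 3, 3, 0, 3) → (0, 3, 3, 1, 3) → (0, 3, 3, 2, 3) → (0, 3, 3, 3, 3) → (0, 3, 3, 3, 2))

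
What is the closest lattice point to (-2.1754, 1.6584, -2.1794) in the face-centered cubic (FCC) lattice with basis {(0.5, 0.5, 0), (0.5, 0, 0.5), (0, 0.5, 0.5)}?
(-2, 1.5, -2.5)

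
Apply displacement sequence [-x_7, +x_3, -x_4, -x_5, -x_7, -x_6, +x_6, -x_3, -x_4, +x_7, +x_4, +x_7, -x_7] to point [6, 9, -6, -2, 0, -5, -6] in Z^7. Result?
(6, 9, -6, -3, -1, -5, -7)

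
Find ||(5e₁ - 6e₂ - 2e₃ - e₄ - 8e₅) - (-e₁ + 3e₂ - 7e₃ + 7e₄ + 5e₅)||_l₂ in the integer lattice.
19.3649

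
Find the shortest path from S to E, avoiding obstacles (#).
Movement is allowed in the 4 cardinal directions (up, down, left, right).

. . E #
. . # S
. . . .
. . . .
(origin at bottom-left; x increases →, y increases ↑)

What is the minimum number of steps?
6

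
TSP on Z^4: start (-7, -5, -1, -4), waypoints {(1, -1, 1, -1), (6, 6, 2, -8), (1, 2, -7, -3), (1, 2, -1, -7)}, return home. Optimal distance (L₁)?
82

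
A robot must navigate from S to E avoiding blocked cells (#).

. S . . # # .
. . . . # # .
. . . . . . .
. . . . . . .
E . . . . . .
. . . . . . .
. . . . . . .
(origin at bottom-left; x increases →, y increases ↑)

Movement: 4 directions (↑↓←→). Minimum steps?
5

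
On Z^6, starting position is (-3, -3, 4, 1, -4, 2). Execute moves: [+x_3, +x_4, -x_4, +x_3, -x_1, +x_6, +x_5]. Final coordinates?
(-4, -3, 6, 1, -3, 3)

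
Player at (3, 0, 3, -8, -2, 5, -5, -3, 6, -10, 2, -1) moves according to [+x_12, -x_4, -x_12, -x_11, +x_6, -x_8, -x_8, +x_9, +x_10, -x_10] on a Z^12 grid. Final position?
(3, 0, 3, -9, -2, 6, -5, -5, 7, -10, 1, -1)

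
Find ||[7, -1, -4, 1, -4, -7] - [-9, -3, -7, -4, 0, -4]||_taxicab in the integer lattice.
33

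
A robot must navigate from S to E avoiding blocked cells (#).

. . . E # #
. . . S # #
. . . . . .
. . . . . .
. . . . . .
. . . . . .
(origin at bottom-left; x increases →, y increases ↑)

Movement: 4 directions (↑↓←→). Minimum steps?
1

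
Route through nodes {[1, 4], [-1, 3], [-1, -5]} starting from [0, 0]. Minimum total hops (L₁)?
16
(one optimal route: (0, 0) → (1, 4) → (-1, 3) → (-1, -5))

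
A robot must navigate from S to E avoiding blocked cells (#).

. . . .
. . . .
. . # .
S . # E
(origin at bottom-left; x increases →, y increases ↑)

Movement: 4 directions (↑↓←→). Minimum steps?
7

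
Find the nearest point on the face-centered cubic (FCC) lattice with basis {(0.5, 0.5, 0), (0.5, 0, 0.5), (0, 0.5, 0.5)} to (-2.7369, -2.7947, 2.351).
(-2.5, -3, 2.5)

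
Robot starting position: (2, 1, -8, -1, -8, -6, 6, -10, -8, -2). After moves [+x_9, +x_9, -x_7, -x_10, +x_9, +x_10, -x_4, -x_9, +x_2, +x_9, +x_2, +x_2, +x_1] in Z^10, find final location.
(3, 4, -8, -2, -8, -6, 5, -10, -5, -2)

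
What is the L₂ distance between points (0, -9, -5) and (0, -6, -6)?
3.16228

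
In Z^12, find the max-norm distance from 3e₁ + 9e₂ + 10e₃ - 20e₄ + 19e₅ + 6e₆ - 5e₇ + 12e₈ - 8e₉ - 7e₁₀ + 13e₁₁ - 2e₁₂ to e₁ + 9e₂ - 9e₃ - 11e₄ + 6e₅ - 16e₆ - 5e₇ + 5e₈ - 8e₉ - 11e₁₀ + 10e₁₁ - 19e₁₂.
22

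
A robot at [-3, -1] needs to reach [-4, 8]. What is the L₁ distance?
10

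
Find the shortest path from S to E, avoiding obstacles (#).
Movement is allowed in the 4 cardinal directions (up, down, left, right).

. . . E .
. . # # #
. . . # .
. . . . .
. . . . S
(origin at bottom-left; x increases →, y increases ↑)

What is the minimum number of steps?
9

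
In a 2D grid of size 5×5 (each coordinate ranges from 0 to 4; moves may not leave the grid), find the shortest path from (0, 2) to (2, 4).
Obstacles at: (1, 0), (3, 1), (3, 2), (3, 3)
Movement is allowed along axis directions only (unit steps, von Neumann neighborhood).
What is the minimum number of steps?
4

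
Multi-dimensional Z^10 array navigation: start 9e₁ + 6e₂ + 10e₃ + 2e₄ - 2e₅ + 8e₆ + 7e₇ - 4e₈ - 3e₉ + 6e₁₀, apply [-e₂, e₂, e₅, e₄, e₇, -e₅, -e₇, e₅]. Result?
(9, 6, 10, 3, -1, 8, 7, -4, -3, 6)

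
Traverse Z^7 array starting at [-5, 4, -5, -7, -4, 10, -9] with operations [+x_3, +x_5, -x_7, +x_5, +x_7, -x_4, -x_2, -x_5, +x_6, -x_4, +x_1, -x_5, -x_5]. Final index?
(-4, 3, -4, -9, -5, 11, -9)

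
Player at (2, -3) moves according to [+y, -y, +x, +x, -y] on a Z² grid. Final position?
(4, -4)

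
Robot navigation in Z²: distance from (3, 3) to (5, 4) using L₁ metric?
3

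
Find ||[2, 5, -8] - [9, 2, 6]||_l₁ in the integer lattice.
24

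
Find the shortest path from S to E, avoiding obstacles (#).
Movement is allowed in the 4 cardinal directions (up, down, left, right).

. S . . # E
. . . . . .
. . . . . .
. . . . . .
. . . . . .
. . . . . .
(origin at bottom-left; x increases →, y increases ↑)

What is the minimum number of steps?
6
(one shortest path: (1, 5) → (2, 5) → (3, 5) → (3, 4) → (4, 4) → (5, 4) → (5, 5))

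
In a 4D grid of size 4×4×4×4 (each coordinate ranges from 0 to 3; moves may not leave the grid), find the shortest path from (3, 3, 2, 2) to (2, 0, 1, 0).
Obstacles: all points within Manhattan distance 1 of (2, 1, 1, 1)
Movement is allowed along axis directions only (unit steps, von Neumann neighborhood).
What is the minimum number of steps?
7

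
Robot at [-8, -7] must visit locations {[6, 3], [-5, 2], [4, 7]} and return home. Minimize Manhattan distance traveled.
56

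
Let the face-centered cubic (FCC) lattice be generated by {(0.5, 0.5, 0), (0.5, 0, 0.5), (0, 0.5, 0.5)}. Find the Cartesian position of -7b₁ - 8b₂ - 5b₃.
(-7.5, -6, -6.5)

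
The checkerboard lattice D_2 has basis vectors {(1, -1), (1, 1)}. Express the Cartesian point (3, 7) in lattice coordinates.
-2b₁ + 5b₂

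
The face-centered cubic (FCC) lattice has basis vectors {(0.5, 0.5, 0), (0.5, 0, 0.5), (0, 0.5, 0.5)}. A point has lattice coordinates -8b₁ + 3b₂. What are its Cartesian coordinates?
(-2.5, -4, 1.5)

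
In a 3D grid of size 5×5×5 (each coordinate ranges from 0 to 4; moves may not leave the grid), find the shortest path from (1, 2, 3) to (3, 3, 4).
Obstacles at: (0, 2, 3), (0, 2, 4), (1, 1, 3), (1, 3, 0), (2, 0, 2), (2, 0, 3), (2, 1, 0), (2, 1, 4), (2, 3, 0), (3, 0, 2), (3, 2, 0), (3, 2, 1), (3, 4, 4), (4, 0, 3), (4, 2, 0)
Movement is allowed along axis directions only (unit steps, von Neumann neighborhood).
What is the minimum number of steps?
4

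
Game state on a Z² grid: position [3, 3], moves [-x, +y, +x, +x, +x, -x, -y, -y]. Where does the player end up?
(4, 2)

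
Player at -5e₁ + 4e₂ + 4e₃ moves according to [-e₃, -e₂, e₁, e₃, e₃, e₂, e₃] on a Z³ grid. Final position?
(-4, 4, 6)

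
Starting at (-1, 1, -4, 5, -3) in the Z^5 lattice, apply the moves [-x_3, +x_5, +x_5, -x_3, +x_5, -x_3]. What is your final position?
(-1, 1, -7, 5, 0)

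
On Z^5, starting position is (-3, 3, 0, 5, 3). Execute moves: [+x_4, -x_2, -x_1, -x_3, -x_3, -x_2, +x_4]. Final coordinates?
(-4, 1, -2, 7, 3)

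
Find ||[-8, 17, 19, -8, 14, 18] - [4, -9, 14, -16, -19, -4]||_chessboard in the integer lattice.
33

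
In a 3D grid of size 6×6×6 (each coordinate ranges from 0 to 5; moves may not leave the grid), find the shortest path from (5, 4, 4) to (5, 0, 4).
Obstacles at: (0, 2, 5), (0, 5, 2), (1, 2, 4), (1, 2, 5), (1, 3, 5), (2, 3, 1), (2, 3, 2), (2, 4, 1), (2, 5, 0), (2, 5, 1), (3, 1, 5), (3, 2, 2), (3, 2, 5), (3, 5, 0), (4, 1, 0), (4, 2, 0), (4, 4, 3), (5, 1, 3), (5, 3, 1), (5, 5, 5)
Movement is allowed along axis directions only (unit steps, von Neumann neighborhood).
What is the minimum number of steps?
4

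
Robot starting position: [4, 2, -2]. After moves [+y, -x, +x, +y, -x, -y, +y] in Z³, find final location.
(3, 4, -2)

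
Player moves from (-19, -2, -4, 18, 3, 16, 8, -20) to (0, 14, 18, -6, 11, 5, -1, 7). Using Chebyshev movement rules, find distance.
27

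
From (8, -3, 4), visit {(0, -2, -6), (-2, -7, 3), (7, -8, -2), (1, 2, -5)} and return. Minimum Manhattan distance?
68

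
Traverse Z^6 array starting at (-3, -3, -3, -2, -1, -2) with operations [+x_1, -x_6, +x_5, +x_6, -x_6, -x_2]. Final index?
(-2, -4, -3, -2, 0, -3)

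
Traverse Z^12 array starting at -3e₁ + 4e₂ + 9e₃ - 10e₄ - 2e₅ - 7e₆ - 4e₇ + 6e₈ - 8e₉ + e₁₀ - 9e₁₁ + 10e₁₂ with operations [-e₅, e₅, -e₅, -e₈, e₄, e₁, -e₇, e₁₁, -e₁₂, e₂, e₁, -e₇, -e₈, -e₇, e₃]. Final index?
(-1, 5, 10, -9, -3, -7, -7, 4, -8, 1, -8, 9)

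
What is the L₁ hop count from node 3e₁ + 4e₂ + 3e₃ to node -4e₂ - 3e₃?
17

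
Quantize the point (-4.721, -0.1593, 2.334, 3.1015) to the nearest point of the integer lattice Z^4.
(-5, 0, 2, 3)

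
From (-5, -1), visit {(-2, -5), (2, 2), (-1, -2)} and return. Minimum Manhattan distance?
28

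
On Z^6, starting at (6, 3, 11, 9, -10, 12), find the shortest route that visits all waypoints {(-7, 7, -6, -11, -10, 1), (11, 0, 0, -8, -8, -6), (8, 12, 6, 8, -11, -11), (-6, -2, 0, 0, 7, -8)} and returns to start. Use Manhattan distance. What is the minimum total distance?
248
(one optimal route: (6, 3, 11, 9, -10, 12) → (-7, 7, -6, -11, -10, 1) → (-6, -2, 0, 0, 7, -8) → (11, 0, 0, -8, -8, -6) → (8, 12, 6, 8, -11, -11) → (6, 3, 11, 9, -10, 12))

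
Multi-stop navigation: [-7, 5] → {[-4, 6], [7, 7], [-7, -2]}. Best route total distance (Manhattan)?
30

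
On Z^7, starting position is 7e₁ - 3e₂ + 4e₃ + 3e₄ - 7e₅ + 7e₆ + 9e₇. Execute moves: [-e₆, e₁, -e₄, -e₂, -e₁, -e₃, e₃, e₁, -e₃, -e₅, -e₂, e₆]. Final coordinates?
(8, -5, 3, 2, -8, 7, 9)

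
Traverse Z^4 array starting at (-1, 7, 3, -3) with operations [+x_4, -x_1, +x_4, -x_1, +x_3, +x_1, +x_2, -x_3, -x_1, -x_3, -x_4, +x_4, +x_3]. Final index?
(-3, 8, 3, -1)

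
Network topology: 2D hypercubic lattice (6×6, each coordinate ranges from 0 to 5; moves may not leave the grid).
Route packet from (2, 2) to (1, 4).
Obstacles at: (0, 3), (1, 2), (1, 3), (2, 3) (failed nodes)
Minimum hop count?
5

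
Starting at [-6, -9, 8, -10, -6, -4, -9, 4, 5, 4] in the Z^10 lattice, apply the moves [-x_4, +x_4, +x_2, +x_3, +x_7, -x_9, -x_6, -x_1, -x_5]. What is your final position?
(-7, -8, 9, -10, -7, -5, -8, 4, 4, 4)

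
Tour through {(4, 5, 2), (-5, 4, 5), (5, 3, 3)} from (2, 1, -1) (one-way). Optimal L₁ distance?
26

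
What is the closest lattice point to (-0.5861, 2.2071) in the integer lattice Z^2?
(-1, 2)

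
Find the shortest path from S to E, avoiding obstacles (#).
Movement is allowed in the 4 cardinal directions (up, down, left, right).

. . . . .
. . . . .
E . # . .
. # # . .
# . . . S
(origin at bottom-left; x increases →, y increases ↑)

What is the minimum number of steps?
8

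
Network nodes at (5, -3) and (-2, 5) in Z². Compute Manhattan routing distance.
15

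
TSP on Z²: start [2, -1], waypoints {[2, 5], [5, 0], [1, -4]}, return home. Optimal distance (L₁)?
26
(one optimal route: (2, -1) → (2, 5) → (5, 0) → (1, -4) → (2, -1))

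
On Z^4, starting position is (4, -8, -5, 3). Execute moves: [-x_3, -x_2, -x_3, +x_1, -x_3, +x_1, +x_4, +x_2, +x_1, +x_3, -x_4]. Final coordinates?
(7, -8, -7, 3)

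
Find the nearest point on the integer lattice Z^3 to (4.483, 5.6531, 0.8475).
(4, 6, 1)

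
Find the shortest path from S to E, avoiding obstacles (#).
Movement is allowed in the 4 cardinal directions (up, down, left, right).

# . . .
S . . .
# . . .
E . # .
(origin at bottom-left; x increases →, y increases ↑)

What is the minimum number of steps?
4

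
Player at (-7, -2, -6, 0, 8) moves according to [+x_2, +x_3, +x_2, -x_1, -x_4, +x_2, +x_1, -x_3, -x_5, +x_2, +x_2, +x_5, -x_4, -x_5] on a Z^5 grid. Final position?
(-7, 3, -6, -2, 7)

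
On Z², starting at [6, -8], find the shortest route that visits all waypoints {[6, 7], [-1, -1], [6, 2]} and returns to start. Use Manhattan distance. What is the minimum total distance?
44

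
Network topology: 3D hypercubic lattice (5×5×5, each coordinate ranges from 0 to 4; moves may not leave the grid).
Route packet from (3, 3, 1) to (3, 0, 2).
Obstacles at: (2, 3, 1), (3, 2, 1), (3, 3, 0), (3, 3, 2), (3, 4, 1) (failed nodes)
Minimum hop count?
6
(one shortest path: (3, 3, 1) → (4, 3, 1) → (4, 2, 1) → (4, 1, 1) → (3, 1, 1) → (3, 0, 1) → (3, 0, 2))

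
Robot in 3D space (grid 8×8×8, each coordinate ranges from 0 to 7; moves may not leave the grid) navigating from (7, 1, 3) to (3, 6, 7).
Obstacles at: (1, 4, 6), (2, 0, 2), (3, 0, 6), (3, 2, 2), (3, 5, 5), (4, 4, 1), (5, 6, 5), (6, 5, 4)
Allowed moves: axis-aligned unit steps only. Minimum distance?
13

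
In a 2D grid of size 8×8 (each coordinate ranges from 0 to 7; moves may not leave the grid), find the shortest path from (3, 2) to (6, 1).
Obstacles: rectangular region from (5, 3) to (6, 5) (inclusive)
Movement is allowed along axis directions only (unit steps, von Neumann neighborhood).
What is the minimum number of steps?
4
(one shortest path: (3, 2) → (4, 2) → (5, 2) → (6, 2) → (6, 1))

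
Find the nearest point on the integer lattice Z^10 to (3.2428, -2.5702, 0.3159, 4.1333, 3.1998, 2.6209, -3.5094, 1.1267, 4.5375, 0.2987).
(3, -3, 0, 4, 3, 3, -4, 1, 5, 0)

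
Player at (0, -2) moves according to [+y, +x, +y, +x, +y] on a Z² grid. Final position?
(2, 1)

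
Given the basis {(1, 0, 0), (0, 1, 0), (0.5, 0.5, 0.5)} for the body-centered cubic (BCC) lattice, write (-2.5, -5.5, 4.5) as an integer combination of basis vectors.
-7b₁ - 10b₂ + 9b₃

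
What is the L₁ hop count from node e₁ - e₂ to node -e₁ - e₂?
2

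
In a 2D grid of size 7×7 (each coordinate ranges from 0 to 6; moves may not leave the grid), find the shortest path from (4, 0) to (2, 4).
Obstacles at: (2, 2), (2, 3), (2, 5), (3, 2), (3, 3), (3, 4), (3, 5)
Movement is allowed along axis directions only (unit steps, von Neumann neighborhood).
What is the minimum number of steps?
8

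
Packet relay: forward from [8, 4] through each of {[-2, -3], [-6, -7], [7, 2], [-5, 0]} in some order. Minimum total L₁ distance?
31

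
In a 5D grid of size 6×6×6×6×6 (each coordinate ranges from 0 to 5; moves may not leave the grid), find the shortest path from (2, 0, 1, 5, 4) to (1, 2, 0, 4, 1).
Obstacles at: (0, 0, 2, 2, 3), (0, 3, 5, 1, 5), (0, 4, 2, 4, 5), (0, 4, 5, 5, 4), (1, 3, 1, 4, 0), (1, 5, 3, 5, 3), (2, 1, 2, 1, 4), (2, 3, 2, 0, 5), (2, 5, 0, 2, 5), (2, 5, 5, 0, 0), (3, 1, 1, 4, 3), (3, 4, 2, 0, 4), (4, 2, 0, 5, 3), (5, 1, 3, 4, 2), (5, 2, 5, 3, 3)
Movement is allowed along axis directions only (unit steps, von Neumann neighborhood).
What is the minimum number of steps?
8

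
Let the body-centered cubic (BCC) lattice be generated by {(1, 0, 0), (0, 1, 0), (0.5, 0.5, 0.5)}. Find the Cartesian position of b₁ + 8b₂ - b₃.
(0.5, 7.5, -0.5)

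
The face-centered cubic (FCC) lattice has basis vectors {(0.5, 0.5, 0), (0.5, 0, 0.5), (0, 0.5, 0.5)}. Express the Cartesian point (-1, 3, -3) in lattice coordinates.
5b₁ - 7b₂ + b₃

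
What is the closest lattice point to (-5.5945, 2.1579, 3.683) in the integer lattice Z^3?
(-6, 2, 4)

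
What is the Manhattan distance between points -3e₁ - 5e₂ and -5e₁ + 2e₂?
9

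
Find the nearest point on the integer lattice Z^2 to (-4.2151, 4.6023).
(-4, 5)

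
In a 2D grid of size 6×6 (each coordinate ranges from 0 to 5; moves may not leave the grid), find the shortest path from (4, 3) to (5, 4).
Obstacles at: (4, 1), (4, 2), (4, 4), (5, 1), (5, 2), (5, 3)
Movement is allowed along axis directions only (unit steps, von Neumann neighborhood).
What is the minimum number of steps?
6
(one shortest path: (4, 3) → (3, 3) → (3, 4) → (3, 5) → (4, 5) → (5, 5) → (5, 4))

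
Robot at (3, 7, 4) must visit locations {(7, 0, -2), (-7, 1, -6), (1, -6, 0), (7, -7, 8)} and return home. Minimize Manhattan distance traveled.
94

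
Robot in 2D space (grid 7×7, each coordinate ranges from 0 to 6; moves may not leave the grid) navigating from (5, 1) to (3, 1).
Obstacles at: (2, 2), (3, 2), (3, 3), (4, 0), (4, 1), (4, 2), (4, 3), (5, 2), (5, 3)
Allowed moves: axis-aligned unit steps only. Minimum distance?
14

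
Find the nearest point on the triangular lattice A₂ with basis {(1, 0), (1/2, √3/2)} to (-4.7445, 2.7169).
(-4.5, 2.598)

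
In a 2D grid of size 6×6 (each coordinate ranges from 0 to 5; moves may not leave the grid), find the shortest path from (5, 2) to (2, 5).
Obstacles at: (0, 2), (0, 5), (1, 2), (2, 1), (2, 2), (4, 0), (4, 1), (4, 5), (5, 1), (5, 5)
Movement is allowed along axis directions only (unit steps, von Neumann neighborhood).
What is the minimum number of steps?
6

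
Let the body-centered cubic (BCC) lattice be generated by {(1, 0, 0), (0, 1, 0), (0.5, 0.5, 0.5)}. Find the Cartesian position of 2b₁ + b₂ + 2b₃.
(3, 2, 1)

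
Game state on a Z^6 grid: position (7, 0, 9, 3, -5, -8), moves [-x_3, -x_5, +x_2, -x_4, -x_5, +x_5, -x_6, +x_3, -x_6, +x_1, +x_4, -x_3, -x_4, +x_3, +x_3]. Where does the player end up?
(8, 1, 10, 2, -6, -10)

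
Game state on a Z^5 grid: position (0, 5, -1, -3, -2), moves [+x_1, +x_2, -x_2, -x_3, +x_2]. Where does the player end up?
(1, 6, -2, -3, -2)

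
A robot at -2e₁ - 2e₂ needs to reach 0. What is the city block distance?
4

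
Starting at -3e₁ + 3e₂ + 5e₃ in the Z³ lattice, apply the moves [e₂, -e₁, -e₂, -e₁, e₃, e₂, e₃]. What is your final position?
(-5, 4, 7)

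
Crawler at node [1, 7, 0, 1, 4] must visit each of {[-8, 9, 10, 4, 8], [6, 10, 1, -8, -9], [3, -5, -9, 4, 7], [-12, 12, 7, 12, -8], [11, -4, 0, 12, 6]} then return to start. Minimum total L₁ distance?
218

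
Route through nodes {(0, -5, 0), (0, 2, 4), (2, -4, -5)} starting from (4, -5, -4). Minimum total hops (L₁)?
23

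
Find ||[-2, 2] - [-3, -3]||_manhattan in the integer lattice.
6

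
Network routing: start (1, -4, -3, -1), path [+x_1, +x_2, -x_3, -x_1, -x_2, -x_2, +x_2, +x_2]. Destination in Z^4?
(1, -3, -4, -1)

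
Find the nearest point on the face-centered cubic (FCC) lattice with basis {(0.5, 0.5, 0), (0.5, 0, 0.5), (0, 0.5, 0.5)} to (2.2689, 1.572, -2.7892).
(2.5, 1.5, -3)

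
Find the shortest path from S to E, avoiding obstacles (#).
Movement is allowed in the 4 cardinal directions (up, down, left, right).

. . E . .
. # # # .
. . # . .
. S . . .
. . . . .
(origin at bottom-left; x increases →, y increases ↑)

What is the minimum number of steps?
6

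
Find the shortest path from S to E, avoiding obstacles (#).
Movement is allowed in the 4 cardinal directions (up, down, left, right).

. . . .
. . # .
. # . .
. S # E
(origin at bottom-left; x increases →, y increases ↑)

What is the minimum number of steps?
10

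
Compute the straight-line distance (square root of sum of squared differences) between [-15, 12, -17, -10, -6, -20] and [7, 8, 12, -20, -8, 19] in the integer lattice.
54.461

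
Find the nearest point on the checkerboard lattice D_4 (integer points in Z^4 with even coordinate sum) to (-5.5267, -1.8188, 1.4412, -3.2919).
(-6, -2, 1, -3)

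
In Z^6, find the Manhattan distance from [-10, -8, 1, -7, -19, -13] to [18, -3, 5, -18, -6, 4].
78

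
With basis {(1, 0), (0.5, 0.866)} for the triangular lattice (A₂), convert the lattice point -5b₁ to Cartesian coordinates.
(-5, 0)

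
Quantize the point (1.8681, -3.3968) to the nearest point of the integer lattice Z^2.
(2, -3)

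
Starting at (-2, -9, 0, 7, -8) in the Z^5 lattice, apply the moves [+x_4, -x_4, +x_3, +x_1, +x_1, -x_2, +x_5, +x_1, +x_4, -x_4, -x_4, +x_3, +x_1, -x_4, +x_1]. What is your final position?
(3, -10, 2, 5, -7)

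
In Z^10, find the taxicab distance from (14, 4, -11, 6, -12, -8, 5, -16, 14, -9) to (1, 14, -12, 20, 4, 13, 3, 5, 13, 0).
108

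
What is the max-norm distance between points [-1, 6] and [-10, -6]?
12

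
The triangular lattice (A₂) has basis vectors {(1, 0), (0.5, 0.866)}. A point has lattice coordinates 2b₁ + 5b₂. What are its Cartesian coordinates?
(4.5, 4.33)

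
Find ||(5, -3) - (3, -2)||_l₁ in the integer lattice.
3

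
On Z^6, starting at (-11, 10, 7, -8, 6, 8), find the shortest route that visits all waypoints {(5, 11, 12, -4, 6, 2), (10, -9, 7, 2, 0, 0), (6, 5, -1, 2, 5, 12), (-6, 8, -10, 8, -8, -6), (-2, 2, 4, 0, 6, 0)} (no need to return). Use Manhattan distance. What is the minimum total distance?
198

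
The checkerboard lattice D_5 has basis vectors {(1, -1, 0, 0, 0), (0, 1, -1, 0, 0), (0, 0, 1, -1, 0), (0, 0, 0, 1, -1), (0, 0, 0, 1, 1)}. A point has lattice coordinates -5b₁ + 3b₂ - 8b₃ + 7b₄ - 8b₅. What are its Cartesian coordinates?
(-5, 8, -11, 7, -15)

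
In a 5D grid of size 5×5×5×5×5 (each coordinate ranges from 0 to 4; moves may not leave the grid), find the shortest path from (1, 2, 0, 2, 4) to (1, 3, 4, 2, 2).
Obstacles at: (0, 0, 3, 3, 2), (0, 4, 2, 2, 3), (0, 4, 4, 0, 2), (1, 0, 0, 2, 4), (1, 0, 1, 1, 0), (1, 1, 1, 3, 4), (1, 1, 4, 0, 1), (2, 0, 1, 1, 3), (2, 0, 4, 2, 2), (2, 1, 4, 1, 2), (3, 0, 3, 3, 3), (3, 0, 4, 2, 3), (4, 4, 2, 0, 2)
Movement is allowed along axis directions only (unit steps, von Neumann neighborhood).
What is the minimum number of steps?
7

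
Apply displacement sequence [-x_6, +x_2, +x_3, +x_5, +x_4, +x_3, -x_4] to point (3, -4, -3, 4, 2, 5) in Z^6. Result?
(3, -3, -1, 4, 3, 4)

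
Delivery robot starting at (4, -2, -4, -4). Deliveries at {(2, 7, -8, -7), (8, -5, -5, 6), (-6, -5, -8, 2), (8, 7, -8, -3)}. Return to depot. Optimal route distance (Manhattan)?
96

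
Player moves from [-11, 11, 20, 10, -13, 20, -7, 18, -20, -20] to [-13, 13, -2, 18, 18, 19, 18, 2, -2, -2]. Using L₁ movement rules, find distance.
143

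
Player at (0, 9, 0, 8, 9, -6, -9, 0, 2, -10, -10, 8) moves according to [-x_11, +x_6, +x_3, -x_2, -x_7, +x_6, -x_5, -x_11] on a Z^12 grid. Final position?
(0, 8, 1, 8, 8, -4, -10, 0, 2, -10, -12, 8)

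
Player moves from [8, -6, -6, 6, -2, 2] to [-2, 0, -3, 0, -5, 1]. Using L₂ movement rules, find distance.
13.8203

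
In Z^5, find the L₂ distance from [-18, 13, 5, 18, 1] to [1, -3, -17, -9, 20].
46.8081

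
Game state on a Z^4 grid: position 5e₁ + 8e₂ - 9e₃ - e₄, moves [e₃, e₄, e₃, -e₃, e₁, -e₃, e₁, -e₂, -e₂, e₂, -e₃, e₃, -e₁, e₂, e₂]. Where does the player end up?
(6, 9, -9, 0)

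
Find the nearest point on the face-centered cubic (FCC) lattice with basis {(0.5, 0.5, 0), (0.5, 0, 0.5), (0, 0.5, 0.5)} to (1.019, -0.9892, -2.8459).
(1, -1, -3)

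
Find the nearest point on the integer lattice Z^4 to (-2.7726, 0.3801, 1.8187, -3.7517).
(-3, 0, 2, -4)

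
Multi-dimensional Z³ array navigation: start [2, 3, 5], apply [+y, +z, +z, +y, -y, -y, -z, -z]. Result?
(2, 3, 5)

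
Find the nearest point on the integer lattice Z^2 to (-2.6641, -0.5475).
(-3, -1)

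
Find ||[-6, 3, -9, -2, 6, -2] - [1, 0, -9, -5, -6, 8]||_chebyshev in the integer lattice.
12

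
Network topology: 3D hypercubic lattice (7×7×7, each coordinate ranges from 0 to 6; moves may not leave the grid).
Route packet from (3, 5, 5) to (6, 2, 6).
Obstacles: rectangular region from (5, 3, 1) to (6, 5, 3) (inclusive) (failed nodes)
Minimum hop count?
7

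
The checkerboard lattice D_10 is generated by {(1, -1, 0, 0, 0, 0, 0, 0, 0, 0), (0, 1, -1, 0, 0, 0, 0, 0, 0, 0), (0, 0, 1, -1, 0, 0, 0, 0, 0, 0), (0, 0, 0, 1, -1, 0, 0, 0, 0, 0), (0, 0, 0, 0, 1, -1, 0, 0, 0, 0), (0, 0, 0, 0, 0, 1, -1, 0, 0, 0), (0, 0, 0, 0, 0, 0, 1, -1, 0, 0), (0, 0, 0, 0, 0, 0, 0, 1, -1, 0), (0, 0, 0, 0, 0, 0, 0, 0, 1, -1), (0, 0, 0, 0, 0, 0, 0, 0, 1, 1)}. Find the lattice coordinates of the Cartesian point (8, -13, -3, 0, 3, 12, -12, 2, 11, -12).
8b₁ - 5b₂ - 8b₃ - 8b₄ - 5b₅ + 7b₆ - 5b₇ - 3b₈ + 10b₉ - 2b₁₀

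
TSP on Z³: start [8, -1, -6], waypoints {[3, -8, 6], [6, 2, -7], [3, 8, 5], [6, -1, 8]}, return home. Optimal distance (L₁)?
72
(one optimal route: (8, -1, -6) → (6, 2, -7) → (3, 8, 5) → (3, -8, 6) → (6, -1, 8) → (8, -1, -6))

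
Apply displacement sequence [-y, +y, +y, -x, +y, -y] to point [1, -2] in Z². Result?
(0, -1)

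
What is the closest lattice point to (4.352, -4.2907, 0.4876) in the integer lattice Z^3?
(4, -4, 0)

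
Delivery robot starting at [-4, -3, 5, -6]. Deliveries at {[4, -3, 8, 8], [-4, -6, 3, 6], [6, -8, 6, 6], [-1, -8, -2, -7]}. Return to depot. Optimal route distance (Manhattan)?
90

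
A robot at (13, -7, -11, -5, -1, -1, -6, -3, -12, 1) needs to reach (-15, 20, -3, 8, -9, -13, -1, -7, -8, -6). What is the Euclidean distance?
45.3872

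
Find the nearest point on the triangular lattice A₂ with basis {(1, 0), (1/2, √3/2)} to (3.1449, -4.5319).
(3.5, -4.33)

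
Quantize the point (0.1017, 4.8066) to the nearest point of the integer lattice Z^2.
(0, 5)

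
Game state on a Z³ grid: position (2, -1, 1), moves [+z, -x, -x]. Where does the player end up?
(0, -1, 2)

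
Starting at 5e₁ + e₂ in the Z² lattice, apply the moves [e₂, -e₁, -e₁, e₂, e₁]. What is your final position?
(4, 3)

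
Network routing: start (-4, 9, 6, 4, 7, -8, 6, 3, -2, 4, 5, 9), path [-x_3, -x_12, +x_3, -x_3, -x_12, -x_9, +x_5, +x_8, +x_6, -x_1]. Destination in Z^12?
(-5, 9, 5, 4, 8, -7, 6, 4, -3, 4, 5, 7)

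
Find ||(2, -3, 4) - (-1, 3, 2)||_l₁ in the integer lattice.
11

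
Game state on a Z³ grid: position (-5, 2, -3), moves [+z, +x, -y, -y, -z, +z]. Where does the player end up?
(-4, 0, -2)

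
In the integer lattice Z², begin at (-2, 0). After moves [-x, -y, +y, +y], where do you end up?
(-3, 1)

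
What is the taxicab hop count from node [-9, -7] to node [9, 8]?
33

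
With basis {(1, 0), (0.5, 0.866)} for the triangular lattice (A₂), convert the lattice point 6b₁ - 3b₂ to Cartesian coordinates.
(4.5, -2.598)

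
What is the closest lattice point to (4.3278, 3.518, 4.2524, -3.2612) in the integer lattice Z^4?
(4, 4, 4, -3)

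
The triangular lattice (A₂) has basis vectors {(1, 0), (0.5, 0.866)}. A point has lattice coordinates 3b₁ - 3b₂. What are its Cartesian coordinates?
(1.5, -2.598)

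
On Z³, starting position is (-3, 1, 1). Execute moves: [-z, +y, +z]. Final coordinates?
(-3, 2, 1)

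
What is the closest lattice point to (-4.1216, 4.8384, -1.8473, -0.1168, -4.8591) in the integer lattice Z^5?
(-4, 5, -2, 0, -5)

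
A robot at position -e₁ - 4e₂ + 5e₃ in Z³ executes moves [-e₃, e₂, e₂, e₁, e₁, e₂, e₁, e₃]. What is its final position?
(2, -1, 5)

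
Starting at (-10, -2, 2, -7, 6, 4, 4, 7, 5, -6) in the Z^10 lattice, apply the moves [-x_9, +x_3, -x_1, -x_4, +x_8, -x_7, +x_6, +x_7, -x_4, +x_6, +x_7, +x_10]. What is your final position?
(-11, -2, 3, -9, 6, 6, 5, 8, 4, -5)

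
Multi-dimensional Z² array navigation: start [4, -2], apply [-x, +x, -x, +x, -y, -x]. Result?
(3, -3)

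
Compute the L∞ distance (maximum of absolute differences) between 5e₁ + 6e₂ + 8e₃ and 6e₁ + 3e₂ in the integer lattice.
8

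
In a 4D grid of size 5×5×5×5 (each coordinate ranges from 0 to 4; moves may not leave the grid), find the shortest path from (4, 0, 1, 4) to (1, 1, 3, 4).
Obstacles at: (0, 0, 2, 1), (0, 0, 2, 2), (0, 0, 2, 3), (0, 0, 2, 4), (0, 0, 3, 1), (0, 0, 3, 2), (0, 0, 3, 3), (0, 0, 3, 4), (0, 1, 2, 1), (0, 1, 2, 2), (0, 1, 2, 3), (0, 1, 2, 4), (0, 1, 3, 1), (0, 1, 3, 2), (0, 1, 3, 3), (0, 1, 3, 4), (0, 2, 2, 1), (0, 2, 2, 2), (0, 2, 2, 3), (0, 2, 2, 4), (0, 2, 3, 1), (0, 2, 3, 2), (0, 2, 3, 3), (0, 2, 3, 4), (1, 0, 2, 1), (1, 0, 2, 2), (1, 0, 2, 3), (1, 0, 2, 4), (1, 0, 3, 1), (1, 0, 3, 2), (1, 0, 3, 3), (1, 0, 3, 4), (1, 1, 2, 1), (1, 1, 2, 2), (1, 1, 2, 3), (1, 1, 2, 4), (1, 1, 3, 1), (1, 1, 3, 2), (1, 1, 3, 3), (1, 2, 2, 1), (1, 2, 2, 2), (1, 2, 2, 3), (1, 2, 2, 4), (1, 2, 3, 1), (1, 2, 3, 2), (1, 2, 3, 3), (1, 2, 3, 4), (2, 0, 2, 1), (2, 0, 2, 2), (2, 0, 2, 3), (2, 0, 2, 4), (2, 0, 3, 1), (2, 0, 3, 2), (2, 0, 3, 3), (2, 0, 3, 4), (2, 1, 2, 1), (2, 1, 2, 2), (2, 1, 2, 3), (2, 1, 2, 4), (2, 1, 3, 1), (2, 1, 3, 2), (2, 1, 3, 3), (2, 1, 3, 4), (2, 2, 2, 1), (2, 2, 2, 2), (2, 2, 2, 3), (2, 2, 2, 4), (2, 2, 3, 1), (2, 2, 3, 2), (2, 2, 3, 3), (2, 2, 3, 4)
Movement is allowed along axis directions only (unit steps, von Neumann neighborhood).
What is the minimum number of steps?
8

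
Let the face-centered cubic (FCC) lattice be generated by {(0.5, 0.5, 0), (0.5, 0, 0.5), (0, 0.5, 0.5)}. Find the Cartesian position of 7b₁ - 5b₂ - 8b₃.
(1, -0.5, -6.5)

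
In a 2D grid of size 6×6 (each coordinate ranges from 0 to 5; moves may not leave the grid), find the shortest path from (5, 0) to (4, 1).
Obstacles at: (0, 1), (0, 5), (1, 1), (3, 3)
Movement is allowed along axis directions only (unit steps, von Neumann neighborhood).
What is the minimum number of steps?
2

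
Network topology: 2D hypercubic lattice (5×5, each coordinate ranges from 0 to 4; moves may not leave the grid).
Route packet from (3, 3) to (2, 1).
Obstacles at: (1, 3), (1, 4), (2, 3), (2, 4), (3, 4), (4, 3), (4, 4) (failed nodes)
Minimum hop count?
3
(one shortest path: (3, 3) → (3, 2) → (2, 2) → (2, 1))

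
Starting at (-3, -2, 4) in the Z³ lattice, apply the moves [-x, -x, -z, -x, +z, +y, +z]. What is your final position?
(-6, -1, 5)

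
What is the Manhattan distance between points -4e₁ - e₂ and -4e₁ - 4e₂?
3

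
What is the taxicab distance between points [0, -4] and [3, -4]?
3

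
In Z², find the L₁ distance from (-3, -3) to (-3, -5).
2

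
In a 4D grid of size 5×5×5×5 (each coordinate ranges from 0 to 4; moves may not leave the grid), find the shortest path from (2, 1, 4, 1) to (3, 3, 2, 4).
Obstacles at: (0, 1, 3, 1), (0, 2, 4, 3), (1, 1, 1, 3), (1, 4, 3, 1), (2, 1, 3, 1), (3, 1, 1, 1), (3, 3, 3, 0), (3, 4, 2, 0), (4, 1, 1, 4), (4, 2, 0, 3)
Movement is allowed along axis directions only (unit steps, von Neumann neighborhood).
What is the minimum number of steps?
8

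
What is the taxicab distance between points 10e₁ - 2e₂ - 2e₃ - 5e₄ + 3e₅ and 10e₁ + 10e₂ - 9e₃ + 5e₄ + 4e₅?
30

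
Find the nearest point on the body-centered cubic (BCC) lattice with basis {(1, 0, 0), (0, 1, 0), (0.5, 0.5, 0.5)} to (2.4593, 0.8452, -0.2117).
(2.5, 0.5, -0.5)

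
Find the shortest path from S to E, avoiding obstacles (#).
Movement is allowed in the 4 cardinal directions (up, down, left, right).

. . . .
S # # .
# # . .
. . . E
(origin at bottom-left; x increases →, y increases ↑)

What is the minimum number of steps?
7
(one shortest path: (0, 2) → (0, 3) → (1, 3) → (2, 3) → (3, 3) → (3, 2) → (3, 1) → (3, 0))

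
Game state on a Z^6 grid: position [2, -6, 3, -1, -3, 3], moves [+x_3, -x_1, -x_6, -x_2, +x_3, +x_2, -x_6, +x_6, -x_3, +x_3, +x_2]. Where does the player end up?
(1, -5, 5, -1, -3, 2)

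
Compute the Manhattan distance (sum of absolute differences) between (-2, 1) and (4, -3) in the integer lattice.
10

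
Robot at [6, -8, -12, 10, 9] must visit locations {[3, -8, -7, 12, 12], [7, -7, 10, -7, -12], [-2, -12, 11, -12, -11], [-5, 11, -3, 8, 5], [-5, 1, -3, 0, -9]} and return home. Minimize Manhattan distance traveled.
214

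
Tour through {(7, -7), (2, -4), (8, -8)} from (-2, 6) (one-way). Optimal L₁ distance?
24
(one optimal route: (-2, 6) → (2, -4) → (7, -7) → (8, -8))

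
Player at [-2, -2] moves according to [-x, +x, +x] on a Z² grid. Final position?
(-1, -2)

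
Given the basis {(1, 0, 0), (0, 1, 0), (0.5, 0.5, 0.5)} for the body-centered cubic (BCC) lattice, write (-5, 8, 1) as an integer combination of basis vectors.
-6b₁ + 7b₂ + 2b₃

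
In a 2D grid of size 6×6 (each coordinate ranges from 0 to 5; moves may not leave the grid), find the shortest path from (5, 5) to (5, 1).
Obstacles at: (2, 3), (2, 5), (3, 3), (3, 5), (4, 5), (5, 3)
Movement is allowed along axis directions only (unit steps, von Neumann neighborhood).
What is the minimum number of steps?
6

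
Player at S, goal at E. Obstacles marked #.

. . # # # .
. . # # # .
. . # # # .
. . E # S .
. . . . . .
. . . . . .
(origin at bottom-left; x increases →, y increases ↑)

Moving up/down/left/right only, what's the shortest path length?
4
(one shortest path: (4, 2) → (4, 1) → (3, 1) → (2, 1) → (2, 2))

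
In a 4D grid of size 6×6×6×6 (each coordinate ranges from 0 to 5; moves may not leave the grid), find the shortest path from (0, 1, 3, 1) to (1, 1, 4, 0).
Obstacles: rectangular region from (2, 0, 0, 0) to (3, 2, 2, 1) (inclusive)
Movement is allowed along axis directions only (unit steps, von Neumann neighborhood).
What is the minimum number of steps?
3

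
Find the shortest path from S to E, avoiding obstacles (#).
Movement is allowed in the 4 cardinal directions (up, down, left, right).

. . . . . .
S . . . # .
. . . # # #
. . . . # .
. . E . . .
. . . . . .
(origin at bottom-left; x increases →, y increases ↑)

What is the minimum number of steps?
5
(one shortest path: (0, 4) → (1, 4) → (2, 4) → (2, 3) → (2, 2) → (2, 1))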